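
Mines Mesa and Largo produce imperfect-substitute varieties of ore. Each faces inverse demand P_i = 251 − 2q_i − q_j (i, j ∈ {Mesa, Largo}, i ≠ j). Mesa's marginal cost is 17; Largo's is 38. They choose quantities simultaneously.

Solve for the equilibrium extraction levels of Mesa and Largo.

Mine Mesa's profit: π = q_{Mesa}(251 − 2q_{Mesa} − q_{Largo}) − 17q_{Mesa}.
∂π/∂q_{Mesa} = 234 − 4q_{Mesa} − q_{Largo} = 0 ⇒ q_{Mesa} = 58.5 − 0.25q_{Largo}.
Similarly q_{Largo} = 53.25 − 0.25q_{Mesa}.
Substituting the second reaction function into the first: q_{Mesa} = 58.5 − 0.25(53.25 − 0.25q_{Mesa}), which gives 0.9375q_{Mesa} = 45.1875 ⇒ q_{Mesa} = 48.2.
Then q_{Largo} = 53.25 − 0.25·48.2 = 41.2.

48.2, 41.2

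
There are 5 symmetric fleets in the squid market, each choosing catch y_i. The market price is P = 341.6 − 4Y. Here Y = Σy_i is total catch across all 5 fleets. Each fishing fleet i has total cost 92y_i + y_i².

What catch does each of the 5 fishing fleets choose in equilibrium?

A representative fishing fleet's profit is π_i = y_i(341.6 − 4Y) − 92y_i − y_i², with Y = y_i + Σ_{j≠i} y_j.
First-order condition: 249.6 − 10y_i − 4Σ_{j≠i} y_j = 0.
Imposing symmetry (y_j = y for all j) turns Σ_{j≠i} y_j into 4y, so 249.6 = 26y and y = 9.6.

9.6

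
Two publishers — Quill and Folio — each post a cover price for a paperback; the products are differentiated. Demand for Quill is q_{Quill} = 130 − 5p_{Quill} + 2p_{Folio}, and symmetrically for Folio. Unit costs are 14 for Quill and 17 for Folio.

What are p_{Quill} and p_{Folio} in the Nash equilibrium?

Quill's profit: π = (p_{Quill} − 14)(130 − 5p_{Quill} + 2p_{Folio}).
∂π/∂p_{Quill} = 200 − 10p_{Quill} + 2p_{Folio} = 0 ⇒ p_{Quill} = 20 + 0.2p_{Folio}.
Similarly p_{Folio} = 21.5 + 0.2p_{Quill}.
Solving the two reaction functions simultaneously: (1 − (0.2)(0.2))p_{Quill} = 20 + 0.2·21.5, so 0.96p_{Quill} = 24.3 and p_{Quill} = 25.3125.
Then p_{Folio} = 21.5 + 0.2·25.3125 = 26.5625.

25.3125, 26.5625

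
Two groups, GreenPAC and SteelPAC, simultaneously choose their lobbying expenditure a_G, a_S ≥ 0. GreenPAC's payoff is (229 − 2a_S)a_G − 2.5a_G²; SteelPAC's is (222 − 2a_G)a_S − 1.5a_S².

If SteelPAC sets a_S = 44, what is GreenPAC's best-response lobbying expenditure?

Expanding GreenPAC's payoff: 229a_G − 2a_Sa_G − 2.5a_G².
∂π/∂a_G = 229 − 2a_S − 5a_G = 0, so a_G = 45.8 − 0.4a_S.
At a_S = 44: a_G = 45.8 − 0.4·44 = 28.2.

28.2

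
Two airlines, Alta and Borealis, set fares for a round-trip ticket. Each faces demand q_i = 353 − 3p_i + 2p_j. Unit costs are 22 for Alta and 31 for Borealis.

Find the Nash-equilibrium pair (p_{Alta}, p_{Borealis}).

Alta's profit: π = (p_{Alta} − 22)(353 − 3p_{Alta} + 2p_{Borealis}).
∂π/∂p_{Alta} = 419 − 6p_{Alta} + 2p_{Borealis} = 0 ⇒ p_{Alta} = 419/6 + (1/3)p_{Borealis}.
Similarly p_{Borealis} = 223/3 + (1/3)p_{Alta}.
Substituting the second reaction function into the first: p_{Alta} = 419/6 + (1/3)(223/3 + (1/3)p_{Alta}), which gives (8/9)p_{Alta} = 1703/18 ⇒ p_{Alta} = 106.4375.
Then p_{Borealis} = 223/3 + (1/3)·106.4375 = 109.8125.

106.4375, 109.8125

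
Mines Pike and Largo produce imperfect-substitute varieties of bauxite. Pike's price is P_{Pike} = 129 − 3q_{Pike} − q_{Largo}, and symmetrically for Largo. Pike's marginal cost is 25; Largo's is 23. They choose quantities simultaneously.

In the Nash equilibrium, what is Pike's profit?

Mine Pike's profit: π = q_{Pike}(129 − 3q_{Pike} − q_{Largo}) − 25q_{Pike}.
∂π/∂q_{Pike} = 104 − 6q_{Pike} − q_{Largo} = 0 ⇒ q_{Pike} = 52/3 − (1/6)q_{Largo}.
Similarly q_{Largo} = 53/3 − (1/6)q_{Pike}.
Plugging q_{Largo} into Pike's best response: q_{Pike} = 52/3 − (1/6)(53/3 − (1/6)q_{Pike}) ⇒ (35/36)q_{Pike} = 259/18, so q_{Pike} = 14.8.
Then q_{Largo} = 53/3 − (1/6)·14.8 = 15.2.
P_{Pike} = 129 − 3·14.8 − 15.2 = 69.4.
Profit = (69.4 − 25)·14.8 = 657.12.

657.12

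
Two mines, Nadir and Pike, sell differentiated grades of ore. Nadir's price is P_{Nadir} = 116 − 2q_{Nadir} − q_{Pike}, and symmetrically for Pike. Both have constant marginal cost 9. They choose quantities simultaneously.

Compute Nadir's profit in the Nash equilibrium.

Mine Nadir's profit: π = q_{Nadir}(116 − 2q_{Nadir} − q_{Pike}) − 9q_{Nadir}.
∂π/∂q_{Nadir} = 107 − 4q_{Nadir} − q_{Pike} = 0 ⇒ q_{Nadir} = 26.75 − 0.25q_{Pike}.
Setting q_{Nadir} = q_{Pike} in the reaction function: q_{Nadir} = 26.75 − 0.25q_{Nadir}, so q_{Nadir} = 26.75 / 1.25 = 21.4.
P_{Nadir} = 116 − 2·21.4 − 21.4 = 51.8.
Profit = (51.8 − 9)·21.4 = 915.92.

915.92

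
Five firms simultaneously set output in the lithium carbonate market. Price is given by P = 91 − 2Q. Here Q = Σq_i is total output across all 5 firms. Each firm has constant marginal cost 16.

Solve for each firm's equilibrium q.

6.25

A representative firm's profit is π_i = q_i(91 − 2Q) − 16q_i, with Q = q_i + Σ_{j≠i} q_j.
First-order condition: 75 − 4q_i − 2Σ_{j≠i} q_j = 0.
In a symmetric equilibrium every firm chooses the same q, so Σ_{j≠i} q_j = 4q. The condition becomes 75 − 12q = 0, giving q = 75/12 = 6.25.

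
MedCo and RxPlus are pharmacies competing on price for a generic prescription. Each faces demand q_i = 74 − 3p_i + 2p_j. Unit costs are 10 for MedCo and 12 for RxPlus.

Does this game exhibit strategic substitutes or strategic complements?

MedCo's profit: π = (p_{MedCo} − 10)(74 − 3p_{MedCo} + 2p_{RxPlus}).
∂π/∂p_{MedCo} = 104 − 6p_{MedCo} + 2p_{RxPlus} = 0 ⇒ p_{MedCo} = 52/3 + (1/3)p_{RxPlus}.
The best-response slope dp_{MedCo}/dp_{RxPlus} = 1/3 > 0: the reaction function is upward-sloping, so the choices are strategic complements.

strategic complements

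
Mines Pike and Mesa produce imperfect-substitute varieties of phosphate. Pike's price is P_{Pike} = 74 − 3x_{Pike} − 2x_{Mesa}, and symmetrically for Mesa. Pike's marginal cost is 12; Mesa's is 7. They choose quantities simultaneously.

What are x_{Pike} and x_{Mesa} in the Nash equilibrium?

Mine Pike's profit: π = x_{Pike}(74 − 3x_{Pike} − 2x_{Mesa}) − 12x_{Pike}.
∂π/∂x_{Pike} = 62 − 6x_{Pike} − 2x_{Mesa} = 0 ⇒ x_{Pike} = 31/3 − (1/3)x_{Mesa}.
Similarly x_{Mesa} = 67/6 − (1/3)x_{Pike}.
Plugging x_{Mesa} into Pike's best response: x_{Pike} = 31/3 − (1/3)(67/6 − (1/3)x_{Pike}) ⇒ (8/9)x_{Pike} = 119/18, so x_{Pike} = 7.4375.
Then x_{Mesa} = 67/6 − (1/3)·7.4375 = 8.6875.

7.4375, 8.6875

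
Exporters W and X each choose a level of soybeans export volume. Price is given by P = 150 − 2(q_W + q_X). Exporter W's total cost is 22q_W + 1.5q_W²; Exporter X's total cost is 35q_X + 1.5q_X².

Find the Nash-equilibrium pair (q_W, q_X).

14.8, 12.2

Exporter W's profit: π = q_W(150 − 2(q_W + q_X)) − 22q_W − 1.5q_W².
∂π/∂q_W = 128 − 7q_W − 2q_X = 0, so q_W = 128/7 − (2/7)q_X.
By the same steps for X: q_X = 115/7 − (2/7)q_W.
Substituting the second reaction function into the first: q_W = 128/7 − (2/7)(115/7 − (2/7)q_W), which gives (45/49)q_W = 666/49 ⇒ q_W = 14.8.
Then q_X = 115/7 − (2/7)·14.8 = 12.2.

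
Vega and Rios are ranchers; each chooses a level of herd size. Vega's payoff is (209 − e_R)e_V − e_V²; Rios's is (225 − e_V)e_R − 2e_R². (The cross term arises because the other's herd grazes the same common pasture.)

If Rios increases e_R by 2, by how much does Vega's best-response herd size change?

-1

Expanding Vega's payoff: 209e_V − e_Re_V − e_V².
∂π/∂e_V = 209 − e_R − 2e_V = 0, so e_V = 104.5 − 0.5e_R.
The reaction-function slope is −0.5, so a 2-unit rise in e_R moves e_V by −0.5 × 2 = −1. Vega's best response falls — the actions are strategic substitutes.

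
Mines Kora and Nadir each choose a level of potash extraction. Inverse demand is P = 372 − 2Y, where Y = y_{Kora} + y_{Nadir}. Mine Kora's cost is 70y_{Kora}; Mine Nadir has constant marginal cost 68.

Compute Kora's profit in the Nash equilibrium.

Mine Kora's profit: π = y_{Kora}(372 − 2(y_{Kora} + y_{Nadir})) − 70y_{Kora}.
∂π/∂y_{Kora} = 302 − 4y_{Kora} − 2y_{Nadir} = 0, so y_{Kora} = 75.5 − 0.5y_{Nadir}.
By the same steps for Nadir: y_{Nadir} = 76 − 0.5y_{Kora}.
Substituting the second reaction function into the first: y_{Kora} = 75.5 − 0.5(76 − 0.5y_{Kora}), which gives 0.75y_{Kora} = 37.5 ⇒ y_{Kora} = 50.
Then y_{Nadir} = 76 − 0.5·50 = 51.
Price P = 372 − 2·101 = 170.
Kora's profit: (170 − 70)·50 = 5000.

5000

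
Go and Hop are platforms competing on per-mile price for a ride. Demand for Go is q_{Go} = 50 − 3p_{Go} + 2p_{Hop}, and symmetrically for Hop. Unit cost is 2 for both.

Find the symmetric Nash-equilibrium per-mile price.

14

Go's profit: π = (p_{Go} − 2)(50 − 3p_{Go} + 2p_{Hop}).
∂π/∂p_{Go} = 56 − 6p_{Go} + 2p_{Hop} = 0 ⇒ p_{Go} = 28/3 + (1/3)p_{Hop}.
The game is symmetric, so in equilibrium p_{Hop} = p_{Go}: the reaction function gives (2/3)p_{Go} = 28/3, hence p_{Go} = 14.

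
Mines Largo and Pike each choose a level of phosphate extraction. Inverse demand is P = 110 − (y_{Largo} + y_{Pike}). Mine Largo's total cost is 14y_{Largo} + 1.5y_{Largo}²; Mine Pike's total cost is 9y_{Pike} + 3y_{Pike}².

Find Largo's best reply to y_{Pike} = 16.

16

Mine Largo's profit: π = y_{Largo}(110 − (y_{Largo} + y_{Pike})) − 14y_{Largo} − 1.5y_{Largo}².
∂π/∂y_{Largo} = 96 − 5y_{Largo} − y_{Pike} = 0, so y_{Largo} = 19.2 − 0.2y_{Pike}.
At y_{Pike} = 16: y_{Largo} = 19.2 − 0.2·16 = 16.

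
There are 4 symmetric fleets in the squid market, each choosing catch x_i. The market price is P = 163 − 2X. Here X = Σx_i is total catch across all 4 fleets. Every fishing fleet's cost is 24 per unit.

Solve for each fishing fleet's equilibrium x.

13.9

A representative fishing fleet's profit is π_i = x_i(163 − 2X) − 24x_i, with X = x_i + Σ_{j≠i} x_j.
First-order condition: 139 − 4x_i − 2Σ_{j≠i} x_j = 0.
With identical fishing fleets, set every x_j = x: then 139 − 4x − 6x = 0, i.e. x = 139/10 = 13.9.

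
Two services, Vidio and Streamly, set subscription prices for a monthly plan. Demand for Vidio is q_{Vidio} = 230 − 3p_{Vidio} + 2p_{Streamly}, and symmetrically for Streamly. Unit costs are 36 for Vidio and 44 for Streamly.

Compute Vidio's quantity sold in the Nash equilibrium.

150

Vidio's profit: π = (p_{Vidio} − 36)(230 − 3p_{Vidio} + 2p_{Streamly}).
∂π/∂p_{Vidio} = 338 − 6p_{Vidio} + 2p_{Streamly} = 0 ⇒ p_{Vidio} = 169/3 + (1/3)p_{Streamly}.
Similarly p_{Streamly} = 181/3 + (1/3)p_{Vidio}.
Substituting the second reaction function into the first: p_{Vidio} = 169/3 + (1/3)(181/3 + (1/3)p_{Vidio}), which gives (8/9)p_{Vidio} = 688/9 ⇒ p_{Vidio} = 86.
Then p_{Streamly} = 181/3 + (1/3)·86 = 89.
q_{Vidio} = 230 − 3·86 + 2·89 = 150.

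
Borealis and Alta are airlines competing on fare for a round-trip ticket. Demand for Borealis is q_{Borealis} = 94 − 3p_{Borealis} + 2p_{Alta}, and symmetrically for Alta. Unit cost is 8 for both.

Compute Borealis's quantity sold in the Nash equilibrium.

Borealis's profit: π = (p_{Borealis} − 8)(94 − 3p_{Borealis} + 2p_{Alta}).
∂π/∂p_{Borealis} = 118 − 6p_{Borealis} + 2p_{Alta} = 0 ⇒ p_{Borealis} = 59/3 + (1/3)p_{Alta}.
Setting p_{Borealis} = p_{Alta} in the reaction function: p_{Borealis} = 59/3 + (1/3)p_{Borealis}, so p_{Borealis} = (59/3) / (2/3) = 29.5.
q_{Borealis} = 94 − 3·29.5 + 2·29.5 = 64.5.

64.5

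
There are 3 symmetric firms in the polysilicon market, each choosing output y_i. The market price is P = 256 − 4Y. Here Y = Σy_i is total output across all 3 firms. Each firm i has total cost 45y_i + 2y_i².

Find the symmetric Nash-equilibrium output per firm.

A representative firm's profit is π_i = y_i(256 − 4Y) − 45y_i − 2y_i², with Y = y_i + Σ_{j≠i} y_j.
First-order condition: 211 − 12y_i − 4Σ_{j≠i} y_j = 0.
In a symmetric equilibrium every firm chooses the same y, so Σ_{j≠i} y_j = 2y. The condition becomes 211 − 20y = 0, giving y = 211/20 = 10.55.

10.55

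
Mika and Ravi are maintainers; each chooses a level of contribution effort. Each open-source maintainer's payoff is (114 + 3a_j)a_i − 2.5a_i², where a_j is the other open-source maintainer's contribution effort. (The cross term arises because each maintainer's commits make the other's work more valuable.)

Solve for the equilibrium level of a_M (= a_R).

Mika's payoff is (114 + 3a_R)a_M − 2.5a_M².
∂π/∂a_M = 114 + 3a_R − 5a_M = 0, so a_M = 22.8 + 0.6a_R.
Setting a_M = a_R in the reaction function: a_M = 22.8 + 0.6a_M, so a_M = 22.8 / 0.4 = 57.

57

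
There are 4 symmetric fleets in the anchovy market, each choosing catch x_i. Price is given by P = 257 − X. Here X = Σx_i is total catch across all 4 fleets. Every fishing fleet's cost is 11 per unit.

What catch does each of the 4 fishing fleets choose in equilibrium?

49.2

A representative fishing fleet's profit is π_i = x_i(257 − X) − 11x_i, with X = x_i + Σ_{j≠i} x_j.
First-order condition: 246 − 2x_i − Σ_{j≠i} x_j = 0.
With identical fishing fleets, set every x_j = x: then 246 − 2x − 3x = 0, i.e. x = 246/5 = 49.2.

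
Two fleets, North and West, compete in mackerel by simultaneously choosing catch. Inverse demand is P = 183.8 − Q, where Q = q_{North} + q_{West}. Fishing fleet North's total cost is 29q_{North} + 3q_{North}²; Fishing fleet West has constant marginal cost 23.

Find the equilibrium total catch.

85.36

Fishing fleet North's profit: π = q_{North}(183.8 − (q_{North} + q_{West})) − 29q_{North} − 3q_{North}².
∂π/∂q_{North} = 154.8 − 8q_{North} − q_{West} = 0, so q_{North} = 19.35 − 0.125q_{West}.
For West: ∂π/∂q_{West} = 160.8 − 2q_{West} − q_{North} = 0 ⇒ q_{West} = 80.4 − 0.5q_{North}.
Solving the two reaction functions simultaneously: (1 − (−0.125)(−0.5))q_{North} = 19.35 − 0.125·80.4, so 0.9375q_{North} = 9.3 and q_{North} = 9.92.
Then q_{West} = 80.4 − 0.5·9.92 = 75.44.
Total catch: 9.92 + 75.44 = 85.36.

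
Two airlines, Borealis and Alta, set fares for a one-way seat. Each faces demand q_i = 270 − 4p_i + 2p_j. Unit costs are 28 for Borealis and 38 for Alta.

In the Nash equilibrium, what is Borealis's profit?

5476

Borealis's profit: π = (p_{Borealis} − 28)(270 − 4p_{Borealis} + 2p_{Alta}).
∂π/∂p_{Borealis} = 382 − 8p_{Borealis} + 2p_{Alta} = 0 ⇒ p_{Borealis} = 47.75 + 0.25p_{Alta}.
Similarly p_{Alta} = 52.75 + 0.25p_{Borealis}.
Plugging p_{Alta} into Borealis's best response: p_{Borealis} = 47.75 + 0.25(52.75 + 0.25p_{Borealis}) ⇒ 0.9375p_{Borealis} = 60.9375, so p_{Borealis} = 65.
Then p_{Alta} = 52.75 + 0.25·65 = 69.
q_{Borealis} = 270 − 4·65 + 2·69 = 148.
Profit = (65 − 28)·148 = 5476.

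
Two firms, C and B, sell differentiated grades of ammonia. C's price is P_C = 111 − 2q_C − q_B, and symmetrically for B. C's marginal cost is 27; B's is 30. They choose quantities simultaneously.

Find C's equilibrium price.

Firm C's profit: π = q_C(111 − 2q_C − q_B) − 27q_C.
∂π/∂q_C = 84 − 4q_C − q_B = 0 ⇒ q_C = 21 − 0.25q_B.
Similarly q_B = 20.25 − 0.25q_C.
Substituting the second reaction function into the first: q_C = 21 − 0.25(20.25 − 0.25q_C), which gives 0.9375q_C = 15.9375 ⇒ q_C = 17.
Then q_B = 20.25 − 0.25·17 = 16.
P_C = 111 − 2·17 − 16 = 61.

61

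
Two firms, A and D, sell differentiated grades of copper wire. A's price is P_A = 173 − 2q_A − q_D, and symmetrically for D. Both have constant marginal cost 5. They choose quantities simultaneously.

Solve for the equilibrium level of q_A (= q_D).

33.6

Firm A's profit: π = q_A(173 − 2q_A − q_D) − 5q_A.
∂π/∂q_A = 168 − 4q_A − q_D = 0 ⇒ q_A = 42 − 0.25q_D.
By symmetry q_D = q_A; substituting into the reaction function, 1.25q_A = 42 and q_A = 33.6.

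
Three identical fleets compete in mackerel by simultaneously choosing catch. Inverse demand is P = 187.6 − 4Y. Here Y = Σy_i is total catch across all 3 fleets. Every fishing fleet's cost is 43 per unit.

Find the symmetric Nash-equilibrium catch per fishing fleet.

A representative fishing fleet's profit is π_i = y_i(187.6 − 4Y) − 43y_i, with Y = y_i + Σ_{j≠i} y_j.
First-order condition: 144.6 − 8y_i − 4Σ_{j≠i} y_j = 0.
With identical fishing fleets, set every y_j = y: then 144.6 − 8y − 8y = 0, i.e. y = 144.6/16 = 9.0375.

9.0375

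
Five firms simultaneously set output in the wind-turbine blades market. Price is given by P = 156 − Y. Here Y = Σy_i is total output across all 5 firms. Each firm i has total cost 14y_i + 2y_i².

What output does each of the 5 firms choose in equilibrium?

14.2

A representative firm's profit is π_i = y_i(156 − Y) − 14y_i − 2y_i², with Y = y_i + Σ_{j≠i} y_j.
First-order condition: 142 − 6y_i − Σ_{j≠i} y_j = 0.
Imposing symmetry (y_j = y for all j) turns Σ_{j≠i} y_j into 4y, so 142 = 10y and y = 14.2.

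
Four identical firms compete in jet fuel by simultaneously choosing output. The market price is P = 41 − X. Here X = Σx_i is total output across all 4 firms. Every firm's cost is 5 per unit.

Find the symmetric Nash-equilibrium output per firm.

7.2

A representative firm's profit is π_i = x_i(41 − X) − 5x_i, with X = x_i + Σ_{j≠i} x_j.
First-order condition: 36 − 2x_i − Σ_{j≠i} x_j = 0.
Imposing symmetry (x_j = x for all j) turns Σ_{j≠i} x_j into 3x, so 36 = 5x and x = 7.2.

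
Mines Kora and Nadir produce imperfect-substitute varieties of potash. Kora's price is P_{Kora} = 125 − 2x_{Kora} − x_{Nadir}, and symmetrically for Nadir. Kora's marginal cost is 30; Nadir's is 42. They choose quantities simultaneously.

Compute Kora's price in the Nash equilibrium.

Mine Kora's profit: π = x_{Kora}(125 − 2x_{Kora} − x_{Nadir}) − 30x_{Kora}.
∂π/∂x_{Kora} = 95 − 4x_{Kora} − x_{Nadir} = 0 ⇒ x_{Kora} = 23.75 − 0.25x_{Nadir}.
Similarly x_{Nadir} = 20.75 − 0.25x_{Kora}.
Plugging x_{Nadir} into Kora's best response: x_{Kora} = 23.75 − 0.25(20.75 − 0.25x_{Kora}) ⇒ 0.9375x_{Kora} = 18.5625, so x_{Kora} = 19.8.
Then x_{Nadir} = 20.75 − 0.25·19.8 = 15.8.
P_{Kora} = 125 − 2·19.8 − 15.8 = 69.6.

69.6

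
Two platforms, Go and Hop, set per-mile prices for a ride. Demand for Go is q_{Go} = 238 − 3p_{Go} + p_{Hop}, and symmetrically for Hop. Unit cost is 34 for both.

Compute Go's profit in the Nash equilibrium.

3468

Go's profit: π = (p_{Go} − 34)(238 − 3p_{Go} + p_{Hop}).
∂π/∂p_{Go} = 340 − 6p_{Go} + p_{Hop} = 0 ⇒ p_{Go} = 170/3 + (1/6)p_{Hop}.
By symmetry p_{Hop} = p_{Go}; substituting into the reaction function, (5/6)p_{Go} = 170/3 and p_{Go} = 68.
q_{Go} = 238 − 3·68 + 68 = 102.
Profit = (68 − 34)·102 = 3468.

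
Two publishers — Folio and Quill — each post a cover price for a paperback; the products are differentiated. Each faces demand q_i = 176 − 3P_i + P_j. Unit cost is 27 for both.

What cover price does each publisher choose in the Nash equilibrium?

51.4

Folio's profit: π = (P_{Folio} − 27)(176 − 3P_{Folio} + P_{Quill}).
∂π/∂P_{Folio} = 257 − 6P_{Folio} + P_{Quill} = 0 ⇒ P_{Folio} = 257/6 + (1/6)P_{Quill}.
The game is symmetric, so in equilibrium P_{Quill} = P_{Folio}: the reaction function gives (5/6)P_{Folio} = 257/6, hence P_{Folio} = 51.4.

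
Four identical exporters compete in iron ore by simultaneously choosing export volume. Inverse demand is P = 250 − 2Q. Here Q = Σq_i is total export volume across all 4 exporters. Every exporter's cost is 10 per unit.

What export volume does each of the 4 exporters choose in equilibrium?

A representative exporter's profit is π_i = q_i(250 − 2Q) − 10q_i, with Q = q_i + Σ_{j≠i} q_j.
First-order condition: 240 − 4q_i − 2Σ_{j≠i} q_j = 0.
In a symmetric equilibrium every exporter chooses the same q, so Σ_{j≠i} q_j = 3q. The condition becomes 240 − 10q = 0, giving q = 240/10 = 24.

24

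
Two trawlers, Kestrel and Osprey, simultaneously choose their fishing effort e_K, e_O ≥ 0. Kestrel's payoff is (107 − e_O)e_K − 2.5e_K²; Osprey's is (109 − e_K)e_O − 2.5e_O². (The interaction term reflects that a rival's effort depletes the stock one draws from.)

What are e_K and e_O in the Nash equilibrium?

17.75, 18.25

Expanding Kestrel's payoff: 107e_K − e_Oe_K − 2.5e_K².
∂π/∂e_K = 107 − e_O − 5e_K = 0, so e_K = 21.4 − 0.2e_O.
Likewise for Osprey: e_O = 21.8 − 0.2e_K.
Solving the two reaction functions simultaneously: (1 − (−0.2)(−0.2))e_K = 21.4 − 0.2·21.8, so 0.96e_K = 17.04 and e_K = 17.75.
Then e_O = 21.8 − 0.2·17.75 = 18.25.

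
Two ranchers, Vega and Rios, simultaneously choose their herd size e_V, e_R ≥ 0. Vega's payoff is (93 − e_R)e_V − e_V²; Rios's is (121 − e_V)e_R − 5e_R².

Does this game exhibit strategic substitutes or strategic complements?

strategic substitutes

Expanding Vega's payoff: 93e_V − e_Re_V − e_V².
∂π/∂e_V = 93 − e_R − 2e_V = 0, so e_V = 46.5 − 0.5e_R.
The best-response slope de_V/de_R = −0.5 < 0: the reaction function is downward-sloping, so the choices are strategic substitutes.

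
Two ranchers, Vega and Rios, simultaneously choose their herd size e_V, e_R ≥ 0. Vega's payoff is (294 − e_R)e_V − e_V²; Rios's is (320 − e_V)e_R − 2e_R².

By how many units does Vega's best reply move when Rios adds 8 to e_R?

Expanding Vega's payoff: 294e_V − e_Re_V − e_V².
∂π/∂e_V = 294 − e_R − 2e_V = 0, so e_V = 147 − 0.5e_R.
The reaction-function slope is −0.5, so an 8-unit rise in e_R moves e_V by −0.5 × 8 = −4. Vega's best response falls — the actions are strategic substitutes.

-4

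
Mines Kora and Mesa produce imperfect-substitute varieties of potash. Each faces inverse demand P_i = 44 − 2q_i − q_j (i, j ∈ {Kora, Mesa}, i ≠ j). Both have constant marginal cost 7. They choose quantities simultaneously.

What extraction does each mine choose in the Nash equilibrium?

7.4

Mine Kora's profit: π = q_{Kora}(44 − 2q_{Kora} − q_{Mesa}) − 7q_{Kora}.
∂π/∂q_{Kora} = 37 − 4q_{Kora} − q_{Mesa} = 0 ⇒ q_{Kora} = 9.25 − 0.25q_{Mesa}.
By symmetry q_{Mesa} = q_{Kora}; substituting into the reaction function, 1.25q_{Kora} = 9.25 and q_{Kora} = 7.4.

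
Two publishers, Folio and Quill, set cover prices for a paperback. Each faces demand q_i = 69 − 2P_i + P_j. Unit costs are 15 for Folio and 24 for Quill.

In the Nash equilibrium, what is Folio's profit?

Folio's profit: π = (P_{Folio} − 15)(69 − 2P_{Folio} + P_{Quill}).
∂π/∂P_{Folio} = 99 − 4P_{Folio} + P_{Quill} = 0 ⇒ P_{Folio} = 24.75 + 0.25P_{Quill}.
Similarly P_{Quill} = 29.25 + 0.25P_{Folio}.
Solving the two reaction functions simultaneously: (1 − (0.25)(0.25))P_{Folio} = 24.75 + 0.25·29.25, so 0.9375P_{Folio} = 32.0625 and P_{Folio} = 34.2.
Then P_{Quill} = 29.25 + 0.25·34.2 = 37.8.
q_{Folio} = 69 − 2·34.2 + 37.8 = 38.4.
Profit = (34.2 − 15)·38.4 = 737.28.

737.28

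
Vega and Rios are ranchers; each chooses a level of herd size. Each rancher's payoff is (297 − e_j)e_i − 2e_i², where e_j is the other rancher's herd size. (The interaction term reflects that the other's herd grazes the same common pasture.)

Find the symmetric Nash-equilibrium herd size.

59.4

Vega's payoff is (297 − e_R)e_V − 2e_V².
∂π/∂e_V = 297 − e_R − 4e_V = 0, so e_V = 74.25 − 0.25e_R.
By symmetry e_R = e_V; substituting into the reaction function, 1.25e_V = 74.25 and e_V = 59.4.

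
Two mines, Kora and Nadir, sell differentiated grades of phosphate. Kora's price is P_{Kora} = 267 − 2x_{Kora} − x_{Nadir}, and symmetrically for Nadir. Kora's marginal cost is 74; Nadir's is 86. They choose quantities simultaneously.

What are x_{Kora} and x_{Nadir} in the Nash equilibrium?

Mine Kora's profit: π = x_{Kora}(267 − 2x_{Kora} − x_{Nadir}) − 74x_{Kora}.
∂π/∂x_{Kora} = 193 − 4x_{Kora} − x_{Nadir} = 0 ⇒ x_{Kora} = 48.25 − 0.25x_{Nadir}.
Similarly x_{Nadir} = 45.25 − 0.25x_{Kora}.
Substituting the second reaction function into the first: x_{Kora} = 48.25 − 0.25(45.25 − 0.25x_{Kora}), which gives 0.9375x_{Kora} = 36.9375 ⇒ x_{Kora} = 39.4.
Then x_{Nadir} = 45.25 − 0.25·39.4 = 35.4.

39.4, 35.4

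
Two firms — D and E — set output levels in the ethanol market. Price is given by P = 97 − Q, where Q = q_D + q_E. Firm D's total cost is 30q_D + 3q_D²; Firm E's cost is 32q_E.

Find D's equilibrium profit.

84.64

Firm D's profit: π = q_D(97 − (q_D + q_E)) − 30q_D − 3q_D².
∂π/∂q_D = 67 − 8q_D − q_E = 0, so q_D = 8.375 − 0.125q_E.
For E: ∂π/∂q_E = 65 − 2q_E − q_D = 0 ⇒ q_E = 32.5 − 0.5q_D.
Solving the two reaction functions simultaneously: (1 − (−0.125)(−0.5))q_D = 8.375 − 0.125·32.5, so 0.9375q_D = 4.3125 and q_D = 4.6.
Then q_E = 32.5 − 0.5·4.6 = 30.2.
Price P = 97 − 34.8 = 62.2.
D's profit: (62.2 − 30)·4.6 − 3(4.6)² = 84.64.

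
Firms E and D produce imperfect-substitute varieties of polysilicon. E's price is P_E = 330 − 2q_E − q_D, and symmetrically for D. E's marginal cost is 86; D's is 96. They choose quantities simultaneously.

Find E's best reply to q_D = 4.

Firm E's profit: π = q_E(330 − 2q_E − q_D) − 86q_E.
∂π/∂q_E = 244 − 4q_E − q_D = 0 ⇒ q_E = 61 − 0.25q_D.
At q_D = 4: q_E = 61 − 0.25·4 = 60.

60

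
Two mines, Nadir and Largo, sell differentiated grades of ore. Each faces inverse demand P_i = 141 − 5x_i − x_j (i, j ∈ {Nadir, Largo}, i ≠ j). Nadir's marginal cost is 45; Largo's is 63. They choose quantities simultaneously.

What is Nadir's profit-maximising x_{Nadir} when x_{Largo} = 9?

Mine Nadir's profit: π = x_{Nadir}(141 − 5x_{Nadir} − x_{Largo}) − 45x_{Nadir}.
∂π/∂x_{Nadir} = 96 − 10x_{Nadir} − x_{Largo} = 0 ⇒ x_{Nadir} = 9.6 − 0.1x_{Largo}.
At x_{Largo} = 9: x_{Nadir} = 9.6 − 0.1·9 = 8.7.

8.7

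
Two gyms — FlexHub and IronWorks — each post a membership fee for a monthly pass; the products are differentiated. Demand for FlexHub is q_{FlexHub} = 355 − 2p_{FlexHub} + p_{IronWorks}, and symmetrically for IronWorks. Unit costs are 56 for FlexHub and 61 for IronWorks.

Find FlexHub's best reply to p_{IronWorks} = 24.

122.75

FlexHub's profit: π = (p_{FlexHub} − 56)(355 − 2p_{FlexHub} + p_{IronWorks}).
∂π/∂p_{FlexHub} = 467 − 4p_{FlexHub} + p_{IronWorks} = 0 ⇒ p_{FlexHub} = 116.75 + 0.25p_{IronWorks}.
At p_{IronWorks} = 24: p_{FlexHub} = 116.75 + 0.25·24 = 122.75.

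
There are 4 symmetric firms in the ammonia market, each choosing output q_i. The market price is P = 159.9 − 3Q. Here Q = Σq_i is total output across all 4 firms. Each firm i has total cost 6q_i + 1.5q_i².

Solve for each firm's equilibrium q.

A representative firm's profit is π_i = q_i(159.9 − 3Q) − 6q_i − 1.5q_i², with Q = q_i + Σ_{j≠i} q_j.
First-order condition: 153.9 − 9q_i − 3Σ_{j≠i} q_j = 0.
With identical firms, set every q_j = q: then 153.9 − 9q − 9q = 0, i.e. q = 153.9/18 = 8.55.

8.55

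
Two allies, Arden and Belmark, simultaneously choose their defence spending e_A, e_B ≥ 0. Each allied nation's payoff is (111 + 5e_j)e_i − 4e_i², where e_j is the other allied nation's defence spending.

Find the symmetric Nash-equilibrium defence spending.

37

Arden's payoff is (111 + 5e_B)e_A − 4e_A².
∂π/∂e_A = 111 + 5e_B − 8e_A = 0, so e_A = 13.875 + 0.625e_B.
Setting e_A = e_B in the reaction function: e_A = 13.875 + 0.625e_A, so e_A = 13.875 / 0.375 = 37.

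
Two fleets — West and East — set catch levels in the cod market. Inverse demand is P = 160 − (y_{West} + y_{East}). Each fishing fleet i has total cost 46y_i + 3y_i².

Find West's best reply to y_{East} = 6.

13.5

Fishing fleet West's profit: π = y_{West}(160 − (y_{West} + y_{East})) − 46y_{West} − 3y_{West}².
∂π/∂y_{West} = 114 − 8y_{West} − y_{East} = 0, so y_{West} = 14.25 − 0.125y_{East}.
At y_{East} = 6: y_{West} = 14.25 − 0.125·6 = 13.5.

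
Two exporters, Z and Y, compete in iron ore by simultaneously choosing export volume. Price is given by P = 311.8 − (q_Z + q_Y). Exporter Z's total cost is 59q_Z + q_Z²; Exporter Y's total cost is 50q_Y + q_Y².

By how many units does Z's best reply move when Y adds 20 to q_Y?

-5

Exporter Z's profit: π = q_Z(311.8 − (q_Z + q_Y)) − 59q_Z − q_Z².
∂π/∂q_Z = 252.8 − 4q_Z − q_Y = 0, so q_Z = 63.2 − 0.25q_Y.
The reaction-function slope is −0.25, so a 20-unit rise in q_Y moves q_Z by −0.25 × 20 = −5. Z's best response falls — the actions are strategic substitutes.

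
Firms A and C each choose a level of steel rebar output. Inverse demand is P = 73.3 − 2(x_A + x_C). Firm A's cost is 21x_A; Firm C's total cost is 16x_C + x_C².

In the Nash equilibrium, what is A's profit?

198.4032

Firm A's profit: π = x_A(73.3 − 2(x_A + x_C)) − 21x_A.
∂π/∂x_A = 52.3 − 4x_A − 2x_C = 0, so x_A = 13.075 − 0.5x_C.
For C: ∂π/∂x_C = 57.3 − 6x_C − 2x_A = 0 ⇒ x_C = 9.55 − (1/3)x_A.
Solving the two reaction functions simultaneously: (1 − (−0.5)(−1/3))x_A = 13.075 − 0.5·9.55, so (5/6)x_A = 8.3 and x_A = 9.96.
Then x_C = 9.55 − (1/3)·9.96 = 6.23.
Price P = 73.3 − 2·16.19 = 40.92.
A's profit: (40.92 − 21)·9.96 = 198.4032.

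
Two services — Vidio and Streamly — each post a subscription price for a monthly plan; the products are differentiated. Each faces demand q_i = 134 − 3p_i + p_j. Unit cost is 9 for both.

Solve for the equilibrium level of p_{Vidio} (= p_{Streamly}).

32.2

Vidio's profit: π = (p_{Vidio} − 9)(134 − 3p_{Vidio} + p_{Streamly}).
∂π/∂p_{Vidio} = 161 − 6p_{Vidio} + p_{Streamly} = 0 ⇒ p_{Vidio} = 161/6 + (1/6)p_{Streamly}.
Setting p_{Vidio} = p_{Streamly} in the reaction function: p_{Vidio} = 161/6 + (1/6)p_{Vidio}, so p_{Vidio} = (161/6) / (5/6) = 32.2.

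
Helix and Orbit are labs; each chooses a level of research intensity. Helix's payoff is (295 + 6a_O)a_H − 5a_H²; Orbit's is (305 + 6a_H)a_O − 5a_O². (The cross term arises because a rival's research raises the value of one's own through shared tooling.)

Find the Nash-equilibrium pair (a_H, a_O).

Expanding Helix's payoff: 295a_H + 6a_Oa_H − 5a_H².
∂π/∂a_H = 295 + 6a_O − 10a_H = 0, so a_H = 29.5 + 0.6a_O.
Likewise for Orbit: a_O = 30.5 + 0.6a_H.
Solving the two reaction functions simultaneously: (1 − (0.6)(0.6))a_H = 29.5 + 0.6·30.5, so 0.64a_H = 47.8 and a_H = 74.6875.
Then a_O = 30.5 + 0.6·74.6875 = 75.3125.

74.6875, 75.3125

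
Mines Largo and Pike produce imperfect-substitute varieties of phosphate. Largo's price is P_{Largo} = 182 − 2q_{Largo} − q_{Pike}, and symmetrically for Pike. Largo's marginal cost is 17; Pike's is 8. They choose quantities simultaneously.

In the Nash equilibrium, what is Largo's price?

81.8

Mine Largo's profit: π = q_{Largo}(182 − 2q_{Largo} − q_{Pike}) − 17q_{Largo}.
∂π/∂q_{Largo} = 165 − 4q_{Largo} − q_{Pike} = 0 ⇒ q_{Largo} = 41.25 − 0.25q_{Pike}.
Similarly q_{Pike} = 43.5 − 0.25q_{Largo}.
Plugging q_{Pike} into Largo's best response: q_{Largo} = 41.25 − 0.25(43.5 − 0.25q_{Largo}) ⇒ 0.9375q_{Largo} = 30.375, so q_{Largo} = 32.4.
Then q_{Pike} = 43.5 − 0.25·32.4 = 35.4.
P_{Largo} = 182 − 2·32.4 − 35.4 = 81.8.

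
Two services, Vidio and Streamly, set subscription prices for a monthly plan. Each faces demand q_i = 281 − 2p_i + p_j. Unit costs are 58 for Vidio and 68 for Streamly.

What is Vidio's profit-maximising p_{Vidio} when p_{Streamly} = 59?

Vidio's profit: π = (p_{Vidio} − 58)(281 − 2p_{Vidio} + p_{Streamly}).
∂π/∂p_{Vidio} = 397 − 4p_{Vidio} + p_{Streamly} = 0 ⇒ p_{Vidio} = 99.25 + 0.25p_{Streamly}.
At p_{Streamly} = 59: p_{Vidio} = 99.25 + 0.25·59 = 114.

114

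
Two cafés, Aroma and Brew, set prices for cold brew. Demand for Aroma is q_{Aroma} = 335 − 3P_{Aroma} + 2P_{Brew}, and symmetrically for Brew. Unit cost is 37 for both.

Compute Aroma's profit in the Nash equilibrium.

Aroma's profit: π = (P_{Aroma} − 37)(335 − 3P_{Aroma} + 2P_{Brew}).
∂π/∂P_{Aroma} = 446 − 6P_{Aroma} + 2P_{Brew} = 0 ⇒ P_{Aroma} = 223/3 + (1/3)P_{Brew}.
By symmetry P_{Brew} = P_{Aroma}; substituting into the reaction function, (2/3)P_{Aroma} = 223/3 and P_{Aroma} = 111.5.
q_{Aroma} = 335 − 3·111.5 + 2·111.5 = 223.5.
Profit = (111.5 − 37)·223.5 = 16650.75.

16650.75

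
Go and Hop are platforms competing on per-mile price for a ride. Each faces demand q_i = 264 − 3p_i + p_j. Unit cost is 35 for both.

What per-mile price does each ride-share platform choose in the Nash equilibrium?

Go's profit: π = (p_{Go} − 35)(264 − 3p_{Go} + p_{Hop}).
∂π/∂p_{Go} = 369 − 6p_{Go} + p_{Hop} = 0 ⇒ p_{Go} = 61.5 + (1/6)p_{Hop}.
By symmetry p_{Hop} = p_{Go}; substituting into the reaction function, (5/6)p_{Go} = 61.5 and p_{Go} = 73.8.

73.8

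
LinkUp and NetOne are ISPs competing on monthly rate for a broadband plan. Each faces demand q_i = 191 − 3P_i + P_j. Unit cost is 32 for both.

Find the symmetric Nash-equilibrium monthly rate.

57.4

LinkUp's profit: π = (P_{LinkUp} − 32)(191 − 3P_{LinkUp} + P_{NetOne}).
∂π/∂P_{LinkUp} = 287 − 6P_{LinkUp} + P_{NetOne} = 0 ⇒ P_{LinkUp} = 287/6 + (1/6)P_{NetOne}.
By symmetry P_{NetOne} = P_{LinkUp}; substituting into the reaction function, (5/6)P_{LinkUp} = 287/6 and P_{LinkUp} = 57.4.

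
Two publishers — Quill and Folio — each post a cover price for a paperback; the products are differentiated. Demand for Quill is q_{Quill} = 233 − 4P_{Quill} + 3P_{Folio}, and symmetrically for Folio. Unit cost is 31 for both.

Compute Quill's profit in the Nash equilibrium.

6528.64

Quill's profit: π = (P_{Quill} − 31)(233 − 4P_{Quill} + 3P_{Folio}).
∂π/∂P_{Quill} = 357 − 8P_{Quill} + 3P_{Folio} = 0 ⇒ P_{Quill} = 44.625 + 0.375P_{Folio}.
Setting P_{Quill} = P_{Folio} in the reaction function: P_{Quill} = 44.625 + 0.375P_{Quill}, so P_{Quill} = 44.625 / 0.625 = 71.4.
q_{Quill} = 233 − 4·71.4 + 3·71.4 = 161.6.
Profit = (71.4 − 31)·161.6 = 6528.64.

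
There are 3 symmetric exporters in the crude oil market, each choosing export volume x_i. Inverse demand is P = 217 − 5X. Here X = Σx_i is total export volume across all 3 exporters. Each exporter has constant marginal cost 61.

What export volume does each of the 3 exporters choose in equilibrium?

7.8

A representative exporter's profit is π_i = x_i(217 − 5X) − 61x_i, with X = x_i + Σ_{j≠i} x_j.
First-order condition: 156 − 10x_i − 5Σ_{j≠i} x_j = 0.
In a symmetric equilibrium every exporter chooses the same x, so Σ_{j≠i} x_j = 2x. The condition becomes 156 − 20x = 0, giving x = 156/20 = 7.8.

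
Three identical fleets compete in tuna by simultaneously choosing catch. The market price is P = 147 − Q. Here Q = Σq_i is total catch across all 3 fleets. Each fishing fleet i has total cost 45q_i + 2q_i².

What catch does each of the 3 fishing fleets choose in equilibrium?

12.75

A representative fishing fleet's profit is π_i = q_i(147 − Q) − 45q_i − 2q_i², with Q = q_i + Σ_{j≠i} q_j.
First-order condition: 102 − 6q_i − Σ_{j≠i} q_j = 0.
Imposing symmetry (q_j = q for all j) turns Σ_{j≠i} q_j into 2q, so 102 = 8q and q = 12.75.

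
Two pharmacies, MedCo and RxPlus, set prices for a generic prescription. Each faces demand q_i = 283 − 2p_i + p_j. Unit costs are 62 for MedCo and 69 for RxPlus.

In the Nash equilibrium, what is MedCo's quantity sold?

MedCo's profit: π = (p_{MedCo} − 62)(283 − 2p_{MedCo} + p_{RxPlus}).
∂π/∂p_{MedCo} = 407 − 4p_{MedCo} + p_{RxPlus} = 0 ⇒ p_{MedCo} = 101.75 + 0.25p_{RxPlus}.
Similarly p_{RxPlus} = 105.25 + 0.25p_{MedCo}.
Plugging p_{RxPlus} into MedCo's best response: p_{MedCo} = 101.75 + 0.25(105.25 + 0.25p_{MedCo}) ⇒ 0.9375p_{MedCo} = 128.0625, so p_{MedCo} = 136.6.
Then p_{RxPlus} = 105.25 + 0.25·136.6 = 139.4.
q_{MedCo} = 283 − 2·136.6 + 139.4 = 149.2.

149.2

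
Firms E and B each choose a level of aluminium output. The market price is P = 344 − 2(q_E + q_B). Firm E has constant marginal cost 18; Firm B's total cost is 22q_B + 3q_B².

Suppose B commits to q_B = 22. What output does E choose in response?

Firm E's profit: π = q_E(344 − 2(q_E + q_B)) − 18q_E.
∂π/∂q_E = 326 − 4q_E − 2q_B = 0, so q_E = 81.5 − 0.5q_B.
At q_B = 22: q_E = 81.5 − 0.5·22 = 70.5.

70.5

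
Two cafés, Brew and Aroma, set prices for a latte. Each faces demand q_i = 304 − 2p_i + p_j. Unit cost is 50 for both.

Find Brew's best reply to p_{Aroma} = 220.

Brew's profit: π = (p_{Brew} − 50)(304 − 2p_{Brew} + p_{Aroma}).
∂π/∂p_{Brew} = 404 − 4p_{Brew} + p_{Aroma} = 0 ⇒ p_{Brew} = 101 + 0.25p_{Aroma}.
At p_{Aroma} = 220: p_{Brew} = 101 + 0.25·220 = 156.

156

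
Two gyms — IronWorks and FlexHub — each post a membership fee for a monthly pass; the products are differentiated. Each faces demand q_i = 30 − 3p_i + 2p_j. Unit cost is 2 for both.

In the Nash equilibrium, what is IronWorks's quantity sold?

IronWorks's profit: π = (p_{IronWorks} − 2)(30 − 3p_{IronWorks} + 2p_{FlexHub}).
∂π/∂p_{IronWorks} = 36 − 6p_{IronWorks} + 2p_{FlexHub} = 0 ⇒ p_{IronWorks} = 6 + (1/3)p_{FlexHub}.
Setting p_{IronWorks} = p_{FlexHub} in the reaction function: p_{IronWorks} = 6 + (1/3)p_{IronWorks}, so p_{IronWorks} = 6 / (2/3) = 9.
q_{IronWorks} = 30 − 3·9 + 2·9 = 21.

21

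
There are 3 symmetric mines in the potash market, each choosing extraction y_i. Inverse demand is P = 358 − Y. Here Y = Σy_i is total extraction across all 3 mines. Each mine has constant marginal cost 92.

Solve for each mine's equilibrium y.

66.5

A representative mine's profit is π_i = y_i(358 − Y) − 92y_i, with Y = y_i + Σ_{j≠i} y_j.
First-order condition: 266 − 2y_i − Σ_{j≠i} y_j = 0.
Imposing symmetry (y_j = y for all j) turns Σ_{j≠i} y_j into 2y, so 266 = 4y and y = 66.5.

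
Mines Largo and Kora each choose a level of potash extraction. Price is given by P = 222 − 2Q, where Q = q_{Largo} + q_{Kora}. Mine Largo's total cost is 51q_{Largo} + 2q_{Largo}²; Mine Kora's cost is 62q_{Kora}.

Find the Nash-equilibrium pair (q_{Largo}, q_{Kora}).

13, 33.5

Mine Largo's profit: π = q_{Largo}(222 − 2(q_{Largo} + q_{Kora})) − 51q_{Largo} − 2q_{Largo}².
∂π/∂q_{Largo} = 171 − 8q_{Largo} − 2q_{Kora} = 0, so q_{Largo} = 21.375 − 0.25q_{Kora}.
For Kora: ∂π/∂q_{Kora} = 160 − 4q_{Kora} − 2q_{Largo} = 0 ⇒ q_{Kora} = 40 − 0.5q_{Largo}.
Substituting the second reaction function into the first: q_{Largo} = 21.375 − 0.25(40 − 0.5q_{Largo}), which gives 0.875q_{Largo} = 11.375 ⇒ q_{Largo} = 13.
Then q_{Kora} = 40 − 0.5·13 = 33.5.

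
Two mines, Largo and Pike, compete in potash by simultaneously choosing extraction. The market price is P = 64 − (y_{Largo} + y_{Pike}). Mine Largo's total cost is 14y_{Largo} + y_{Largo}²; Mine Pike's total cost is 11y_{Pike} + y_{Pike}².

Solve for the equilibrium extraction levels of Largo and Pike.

9.8, 10.8

Mine Largo's profit: π = y_{Largo}(64 − (y_{Largo} + y_{Pike})) − 14y_{Largo} − y_{Largo}².
∂π/∂y_{Largo} = 50 − 4y_{Largo} − y_{Pike} = 0, so y_{Largo} = 12.5 − 0.25y_{Pike}.
By the same steps for Pike: y_{Pike} = 13.25 − 0.25y_{Largo}.
Substituting the second reaction function into the first: y_{Largo} = 12.5 − 0.25(13.25 − 0.25y_{Largo}), which gives 0.9375y_{Largo} = 9.1875 ⇒ y_{Largo} = 9.8.
Then y_{Pike} = 13.25 − 0.25·9.8 = 10.8.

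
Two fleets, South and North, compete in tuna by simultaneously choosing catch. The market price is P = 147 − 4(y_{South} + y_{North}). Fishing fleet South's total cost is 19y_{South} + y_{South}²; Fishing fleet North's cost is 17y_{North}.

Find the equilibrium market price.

Fishing fleet South's profit: π = y_{South}(147 − 4(y_{South} + y_{North})) − 19y_{South} − y_{South}².
∂π/∂y_{South} = 128 − 10y_{South} − 4y_{North} = 0, so y_{South} = 12.8 − 0.4y_{North}.
For North: ∂π/∂y_{North} = 130 − 8y_{North} − 4y_{South} = 0 ⇒ y_{North} = 16.25 − 0.5y_{South}.
Substituting the second reaction function into the first: y_{South} = 12.8 − 0.4(16.25 − 0.5y_{South}), which gives 0.8y_{South} = 6.3 ⇒ y_{South} = 7.875.
Then y_{North} = 16.25 − 0.5·7.875 = 12.3125.
Equilibrium price: P = 147 − 4·20.1875 = 66.25.

66.25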